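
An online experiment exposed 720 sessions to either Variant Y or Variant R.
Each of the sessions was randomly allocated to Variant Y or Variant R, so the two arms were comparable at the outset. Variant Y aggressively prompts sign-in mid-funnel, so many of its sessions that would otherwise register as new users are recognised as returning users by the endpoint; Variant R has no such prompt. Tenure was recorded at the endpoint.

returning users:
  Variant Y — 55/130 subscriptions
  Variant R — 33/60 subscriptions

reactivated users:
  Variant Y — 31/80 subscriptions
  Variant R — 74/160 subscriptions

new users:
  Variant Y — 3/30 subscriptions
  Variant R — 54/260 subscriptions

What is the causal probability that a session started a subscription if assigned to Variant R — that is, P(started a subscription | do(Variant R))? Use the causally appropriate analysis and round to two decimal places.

The user tenure-specific comparison favours Variant R throughout, but the pooled figures favour Variant Y. The question is whether to condition on user tenure.
User tenure is downstream of the variant. One should not condition on a consequence of treatment, so the overall rates are the right comparison.
So P(outcome | do(Variant R)) is just the pooled rate for Variant R: 161/480 = 0.335.

0.34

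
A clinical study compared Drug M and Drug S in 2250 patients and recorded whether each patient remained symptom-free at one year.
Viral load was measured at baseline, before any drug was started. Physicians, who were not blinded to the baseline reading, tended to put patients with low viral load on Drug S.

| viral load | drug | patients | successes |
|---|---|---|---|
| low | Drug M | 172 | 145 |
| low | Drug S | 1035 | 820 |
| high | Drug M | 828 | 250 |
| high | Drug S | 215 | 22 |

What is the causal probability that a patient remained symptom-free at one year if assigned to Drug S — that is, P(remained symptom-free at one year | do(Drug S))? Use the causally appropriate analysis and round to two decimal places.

0.47

The stratified and pooled comparisons disagree (Drug M wins within each viral load; Drug S wins overall), so the answer turns on the causal role of viral load.
Viral load satisfies the back-door criterion: it is not a descendant of the drug, and it blocks the spurious path from drug to outcome. Adjusting for it (i.e., using the within-viral load rates) gives the causal effect.
Standardising Drug S to the population viral load mix: 0.536·820/1035 + 0.464·22/215 = 0.472.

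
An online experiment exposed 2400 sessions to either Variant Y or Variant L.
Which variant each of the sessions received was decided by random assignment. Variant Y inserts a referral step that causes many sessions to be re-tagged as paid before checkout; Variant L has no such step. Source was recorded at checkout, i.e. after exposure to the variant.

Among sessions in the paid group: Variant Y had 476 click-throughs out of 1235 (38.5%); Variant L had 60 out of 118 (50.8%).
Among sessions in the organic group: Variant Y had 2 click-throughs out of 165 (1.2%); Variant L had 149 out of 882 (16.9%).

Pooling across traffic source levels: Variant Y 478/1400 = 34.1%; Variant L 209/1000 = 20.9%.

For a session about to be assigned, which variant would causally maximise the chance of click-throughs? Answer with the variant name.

Traffic source is recorded after the variant and is itself shifted by it — it sits on the causal path from variant to outcome. Conditioning on a mediator would strip out part of the effect we want; the pooled comparison gives the total causal effect.
Pooled: Variant Y 34.1% vs Variant L 20.9%; Variant Y is higher overall.

Variant Y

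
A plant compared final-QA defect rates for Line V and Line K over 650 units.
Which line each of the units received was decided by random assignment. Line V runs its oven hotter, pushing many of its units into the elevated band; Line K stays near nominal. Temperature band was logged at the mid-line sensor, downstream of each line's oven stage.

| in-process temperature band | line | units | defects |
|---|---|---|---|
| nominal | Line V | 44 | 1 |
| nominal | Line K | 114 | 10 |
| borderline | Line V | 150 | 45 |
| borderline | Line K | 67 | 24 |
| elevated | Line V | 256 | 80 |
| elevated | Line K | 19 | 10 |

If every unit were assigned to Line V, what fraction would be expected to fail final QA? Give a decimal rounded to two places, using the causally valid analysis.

0.28

In-process temperature band lies on the pathway line → in-process temperature band → outcome, so adjusting for it blocks the indirect effect. For the total causal effect of line, use the unadjusted pooled rates.
So P(outcome | do(Line V)) is just the pooled rate for Line V: 126/450 = 0.280.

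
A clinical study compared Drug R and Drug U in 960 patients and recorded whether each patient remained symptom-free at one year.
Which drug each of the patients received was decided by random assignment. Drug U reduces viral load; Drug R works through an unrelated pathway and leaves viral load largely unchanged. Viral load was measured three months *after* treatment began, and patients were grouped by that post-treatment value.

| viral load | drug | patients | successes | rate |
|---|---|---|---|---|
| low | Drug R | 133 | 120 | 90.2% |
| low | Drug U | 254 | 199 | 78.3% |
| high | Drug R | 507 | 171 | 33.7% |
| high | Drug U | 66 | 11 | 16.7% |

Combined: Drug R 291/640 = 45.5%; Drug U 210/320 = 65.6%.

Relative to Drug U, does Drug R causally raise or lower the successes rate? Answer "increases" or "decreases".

The stratified and pooled comparisons disagree (Drug R wins within each viral load; Drug U wins overall), so the answer turns on the causal role of viral load.
The distribution of viral load is itself part of what the drug does — it is an intermediate outcome. Holding it fixed would remove that part of the effect; the total effect is the pooled difference.
Pooled: Drug R 45.5% vs Drug U 65.6%; Drug U is higher overall.

decreases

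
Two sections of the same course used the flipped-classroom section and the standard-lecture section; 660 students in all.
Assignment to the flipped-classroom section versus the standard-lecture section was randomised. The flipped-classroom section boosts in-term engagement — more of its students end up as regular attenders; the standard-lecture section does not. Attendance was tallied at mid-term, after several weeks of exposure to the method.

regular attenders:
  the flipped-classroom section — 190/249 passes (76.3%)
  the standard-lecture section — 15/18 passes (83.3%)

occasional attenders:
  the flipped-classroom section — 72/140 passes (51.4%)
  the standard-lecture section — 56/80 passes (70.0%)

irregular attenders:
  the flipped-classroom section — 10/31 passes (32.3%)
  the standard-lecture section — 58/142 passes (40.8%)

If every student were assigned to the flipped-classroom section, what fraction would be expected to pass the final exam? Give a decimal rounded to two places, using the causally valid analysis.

Within every mid-term attendance level the standard-lecture section has the higher rate, yet pooled the flipped-classroom section does — Simpson's reversal.
Mid-term attendance is recorded after the teaching method and is itself shifted by it — it sits on the causal path from teaching method to outcome. Conditioning on a mediator would strip out part of the effect we want; the pooled comparison gives the total causal effect.
So P(outcome | do(the flipped-classroom section)) is just the pooled rate for the flipped-classroom section: 272/420 = 0.648.

0.65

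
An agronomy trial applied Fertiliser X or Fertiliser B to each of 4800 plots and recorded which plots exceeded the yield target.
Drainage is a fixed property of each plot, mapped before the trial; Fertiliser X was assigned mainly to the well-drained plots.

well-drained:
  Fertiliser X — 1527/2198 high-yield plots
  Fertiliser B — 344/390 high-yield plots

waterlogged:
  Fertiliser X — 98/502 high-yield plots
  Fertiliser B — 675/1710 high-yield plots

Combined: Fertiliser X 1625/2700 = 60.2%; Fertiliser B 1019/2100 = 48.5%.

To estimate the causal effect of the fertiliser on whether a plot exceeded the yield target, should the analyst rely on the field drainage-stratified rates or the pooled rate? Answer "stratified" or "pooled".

stratified

The stratified and pooled comparisons disagree (Fertiliser B wins within each field drainage; Fertiliser X wins overall), so the answer turns on the causal role of field drainage.
Here field drainage is a common cause — it drives both which fertiliser a case falls under and the outcome. The crude comparison mixes populations; the stratum-specific rates are the causally relevant ones.
Within each level — well-drained: 69.5% vs 88.2%; waterlogged: 19.5% vs 39.5% — Fertiliser B is higher every time.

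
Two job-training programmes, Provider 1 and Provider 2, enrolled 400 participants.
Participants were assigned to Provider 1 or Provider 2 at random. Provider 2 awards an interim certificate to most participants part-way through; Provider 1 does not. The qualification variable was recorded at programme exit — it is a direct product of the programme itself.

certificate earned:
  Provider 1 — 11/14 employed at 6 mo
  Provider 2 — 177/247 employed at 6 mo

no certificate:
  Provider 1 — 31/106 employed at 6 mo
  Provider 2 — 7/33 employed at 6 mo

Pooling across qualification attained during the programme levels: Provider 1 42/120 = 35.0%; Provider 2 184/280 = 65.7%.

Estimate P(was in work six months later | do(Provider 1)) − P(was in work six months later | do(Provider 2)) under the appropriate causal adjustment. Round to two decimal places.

Qualification attained during the programme here is a post-treatment variable shaped by the programme; conditioning on it would introduce bias rather than remove it. The overall comparison is the causal one.
The causal difference is the pooled difference: 0.350 − 0.657 = -0.307.

-0.31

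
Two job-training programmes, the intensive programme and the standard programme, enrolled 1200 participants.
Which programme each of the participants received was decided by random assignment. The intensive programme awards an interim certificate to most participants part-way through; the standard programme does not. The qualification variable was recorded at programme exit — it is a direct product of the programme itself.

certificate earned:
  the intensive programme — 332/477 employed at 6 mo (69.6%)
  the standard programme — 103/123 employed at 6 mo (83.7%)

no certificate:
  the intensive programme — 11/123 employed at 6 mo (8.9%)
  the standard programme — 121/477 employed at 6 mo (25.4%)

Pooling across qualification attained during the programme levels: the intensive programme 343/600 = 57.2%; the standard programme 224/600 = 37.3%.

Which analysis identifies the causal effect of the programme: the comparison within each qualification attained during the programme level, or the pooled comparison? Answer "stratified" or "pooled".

The distribution of qualification attained during the programme is itself part of what the programme does — it is an intermediate outcome. Holding it fixed would remove that part of the effect; the total effect is the pooled difference.
Pooled: the intensive programme 57.2% vs the standard programme 37.3%; the intensive programme is higher overall.

pooled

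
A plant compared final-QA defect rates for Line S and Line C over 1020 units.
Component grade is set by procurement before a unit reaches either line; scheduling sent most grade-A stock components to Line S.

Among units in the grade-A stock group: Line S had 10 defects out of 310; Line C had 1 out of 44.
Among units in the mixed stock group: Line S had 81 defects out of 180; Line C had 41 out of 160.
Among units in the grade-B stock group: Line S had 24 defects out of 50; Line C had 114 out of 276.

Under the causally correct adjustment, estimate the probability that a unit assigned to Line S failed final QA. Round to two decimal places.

0.31

The stratified and pooled comparisons disagree (Line C wins within each component grade; Line S wins overall), so the answer turns on the causal role of component grade.
Component grade satisfies the back-door criterion: it is not a descendant of the line, and it blocks the spurious path from line to outcome. Adjusting for it (i.e., using the within-component grade rates) gives the causal effect.
Standardising Line S to the population component grade mix: 0.347·10/310 + 0.333·81/180 + 0.320·24/50 = 0.315.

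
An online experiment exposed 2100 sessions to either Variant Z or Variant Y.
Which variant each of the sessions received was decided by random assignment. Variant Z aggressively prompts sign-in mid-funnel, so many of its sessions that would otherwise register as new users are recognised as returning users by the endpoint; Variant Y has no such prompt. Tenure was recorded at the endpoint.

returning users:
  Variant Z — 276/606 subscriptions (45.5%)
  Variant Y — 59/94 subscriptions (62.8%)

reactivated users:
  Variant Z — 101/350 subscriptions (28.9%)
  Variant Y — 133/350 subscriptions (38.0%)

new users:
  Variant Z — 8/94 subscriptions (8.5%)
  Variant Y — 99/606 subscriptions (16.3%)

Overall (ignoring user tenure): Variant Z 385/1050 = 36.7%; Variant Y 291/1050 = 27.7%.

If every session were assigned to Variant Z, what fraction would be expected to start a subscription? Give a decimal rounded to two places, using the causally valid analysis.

0.37

The stratified and pooled comparisons disagree (Variant Y wins within each user tenure; Variant Z wins overall), so the answer turns on the causal role of user tenure.
Because the variant influences user tenure, user tenure is a post-treatment mediator, not a confounder. Stratifying on it would bias the estimate; the causal effect is the crude pooled difference.
So P(outcome | do(Variant Z)) is just the pooled rate for Variant Z: 385/1050 = 0.367.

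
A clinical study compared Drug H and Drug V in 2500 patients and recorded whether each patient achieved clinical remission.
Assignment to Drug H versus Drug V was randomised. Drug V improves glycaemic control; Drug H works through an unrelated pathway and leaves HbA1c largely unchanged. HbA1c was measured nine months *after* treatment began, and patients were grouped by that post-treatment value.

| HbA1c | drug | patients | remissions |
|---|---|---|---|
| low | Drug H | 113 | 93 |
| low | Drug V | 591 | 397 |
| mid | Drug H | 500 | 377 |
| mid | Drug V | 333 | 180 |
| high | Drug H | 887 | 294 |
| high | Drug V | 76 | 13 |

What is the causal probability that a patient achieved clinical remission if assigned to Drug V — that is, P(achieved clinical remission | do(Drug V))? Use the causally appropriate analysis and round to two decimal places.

Within every HbA1c level Drug H has the higher rate, yet pooled Drug V does — Simpson's reversal.
HbA1c here is a post-treatment variable shaped by the drug; conditioning on it would introduce bias rather than remove it. The overall comparison is the causal one.
So P(outcome | do(Drug V)) is just the pooled rate for Drug V: 590/1000 = 0.590.

0.59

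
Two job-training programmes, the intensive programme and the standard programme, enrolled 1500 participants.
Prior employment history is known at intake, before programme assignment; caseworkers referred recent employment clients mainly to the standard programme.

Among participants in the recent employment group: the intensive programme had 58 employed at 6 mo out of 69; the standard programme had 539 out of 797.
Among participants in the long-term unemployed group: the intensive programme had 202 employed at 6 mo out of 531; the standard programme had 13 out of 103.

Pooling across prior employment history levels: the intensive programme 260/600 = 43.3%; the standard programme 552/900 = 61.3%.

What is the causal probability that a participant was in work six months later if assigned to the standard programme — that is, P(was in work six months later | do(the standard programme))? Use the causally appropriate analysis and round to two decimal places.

0.44

The prior employment history-specific comparison favours the intensive programme throughout, but the pooled figures favour the standard programme. The question is whether to condition on prior employment history.
Prior employment history differs across programmes for reasons unrelated to any effect of the programme itself, and it separately predicts the outcome — a classic confounder. We must compare within prior employment history levels.
Standardising the standard programme to the population prior employment history mix: 0.577·539/797 + 0.423·13/103 = 0.444.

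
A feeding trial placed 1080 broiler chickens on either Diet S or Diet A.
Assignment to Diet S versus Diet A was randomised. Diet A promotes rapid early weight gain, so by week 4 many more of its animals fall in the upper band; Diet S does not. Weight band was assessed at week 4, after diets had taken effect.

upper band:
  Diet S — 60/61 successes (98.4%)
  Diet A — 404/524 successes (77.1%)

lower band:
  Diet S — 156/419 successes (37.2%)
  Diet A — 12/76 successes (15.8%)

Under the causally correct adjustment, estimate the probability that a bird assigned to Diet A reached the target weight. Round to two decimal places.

Diet S is higher inside every week-4 weight band stratum but Diet A is higher in aggregate. Whether to stratify depends on how week-4 weight band relates to the diet.
Week-4 weight band lies on the pathway diet → week-4 weight band → outcome, so adjusting for it blocks the indirect effect. For the total causal effect of diet, use the unadjusted pooled rates.
So P(outcome | do(Diet A)) is just the pooled rate for Diet A: 416/600 = 0.693.

0.69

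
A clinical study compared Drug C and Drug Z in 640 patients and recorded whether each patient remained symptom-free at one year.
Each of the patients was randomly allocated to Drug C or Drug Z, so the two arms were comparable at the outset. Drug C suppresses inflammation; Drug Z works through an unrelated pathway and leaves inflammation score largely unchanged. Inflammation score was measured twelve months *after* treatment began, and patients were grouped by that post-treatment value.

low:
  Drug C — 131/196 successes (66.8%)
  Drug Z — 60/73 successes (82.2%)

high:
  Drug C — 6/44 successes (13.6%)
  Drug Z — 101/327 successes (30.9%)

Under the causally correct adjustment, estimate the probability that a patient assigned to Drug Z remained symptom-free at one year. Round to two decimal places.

0.40

Drug Z is higher inside every inflammation score stratum but Drug C is higher in aggregate. Whether to stratify depends on how inflammation score relates to the drug.
Stratifying would compare drugs among patients the drugs themselves sorted into inflammation score groups — a form of selection on an intermediate. The unconditioned pooled rates give the total causal effect.
So P(outcome | do(Drug Z)) is just the pooled rate for Drug Z: 161/400 = 0.403.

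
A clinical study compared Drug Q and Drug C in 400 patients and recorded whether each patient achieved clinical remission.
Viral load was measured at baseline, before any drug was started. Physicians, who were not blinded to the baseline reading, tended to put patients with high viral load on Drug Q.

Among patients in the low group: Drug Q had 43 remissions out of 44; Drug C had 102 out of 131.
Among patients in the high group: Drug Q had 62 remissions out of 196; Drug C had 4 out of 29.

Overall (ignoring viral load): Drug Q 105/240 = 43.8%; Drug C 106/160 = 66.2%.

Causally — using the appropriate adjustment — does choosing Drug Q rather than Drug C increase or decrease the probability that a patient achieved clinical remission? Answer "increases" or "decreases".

increases

Viral load is set before the drug has any effect — it is not caused by the drug — and it independently drives the outcome. That makes it a confounder, so the causal comparison is within viral load levels.
Within each level — low: 97.7% vs 77.9%; high: 31.6% vs 13.8% — Drug Q is higher every time.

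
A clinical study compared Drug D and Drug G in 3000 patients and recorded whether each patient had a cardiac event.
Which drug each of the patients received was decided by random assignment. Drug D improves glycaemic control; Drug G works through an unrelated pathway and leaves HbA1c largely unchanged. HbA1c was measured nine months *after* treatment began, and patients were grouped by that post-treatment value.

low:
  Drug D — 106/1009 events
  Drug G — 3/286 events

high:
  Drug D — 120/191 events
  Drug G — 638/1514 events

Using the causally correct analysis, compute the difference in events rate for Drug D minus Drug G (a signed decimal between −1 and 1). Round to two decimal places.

-0.17

The HbA1c-specific comparison favours Drug G throughout, but the pooled figures favour Drug D. The question is whether to condition on HbA1c.
HbA1c lies on the pathway drug → HbA1c → outcome, so adjusting for it blocks the indirect effect. For the total causal effect of drug, use the unadjusted pooled rates.
The causal difference is the pooled difference: 0.188 − 0.356 = -0.168.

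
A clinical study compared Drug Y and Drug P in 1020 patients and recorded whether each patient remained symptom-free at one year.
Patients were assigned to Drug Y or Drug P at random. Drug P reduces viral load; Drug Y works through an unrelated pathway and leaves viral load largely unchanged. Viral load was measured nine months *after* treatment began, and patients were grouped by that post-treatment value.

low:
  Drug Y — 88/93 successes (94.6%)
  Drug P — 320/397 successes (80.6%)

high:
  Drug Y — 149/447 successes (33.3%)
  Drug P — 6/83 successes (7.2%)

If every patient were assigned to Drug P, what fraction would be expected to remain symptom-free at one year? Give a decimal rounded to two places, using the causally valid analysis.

0.68

Drug Y is higher inside every viral load stratum but Drug P is higher in aggregate. Whether to stratify depends on how viral load relates to the drug.
Because the drug influences viral load, viral load is a post-treatment mediator, not a confounder. Stratifying on it would bias the estimate; the causal effect is the crude pooled difference.
So P(outcome | do(Drug P)) is just the pooled rate for Drug P: 326/480 = 0.679.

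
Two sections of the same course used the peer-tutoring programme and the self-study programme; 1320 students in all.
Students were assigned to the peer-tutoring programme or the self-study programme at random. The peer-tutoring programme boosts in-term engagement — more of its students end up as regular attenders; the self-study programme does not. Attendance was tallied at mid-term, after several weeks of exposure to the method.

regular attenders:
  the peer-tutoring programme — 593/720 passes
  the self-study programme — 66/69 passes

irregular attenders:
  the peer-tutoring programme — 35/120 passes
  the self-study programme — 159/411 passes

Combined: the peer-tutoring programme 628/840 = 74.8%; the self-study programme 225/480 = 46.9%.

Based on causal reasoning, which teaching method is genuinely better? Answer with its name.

Mid-term attendance is downstream of the teaching method. One should not condition on a consequence of treatment, so the overall rates are the right comparison.
Pooled: the peer-tutoring programme 74.8% vs the self-study programme 46.9%; the peer-tutoring programme is higher overall.

the peer-tutoring programme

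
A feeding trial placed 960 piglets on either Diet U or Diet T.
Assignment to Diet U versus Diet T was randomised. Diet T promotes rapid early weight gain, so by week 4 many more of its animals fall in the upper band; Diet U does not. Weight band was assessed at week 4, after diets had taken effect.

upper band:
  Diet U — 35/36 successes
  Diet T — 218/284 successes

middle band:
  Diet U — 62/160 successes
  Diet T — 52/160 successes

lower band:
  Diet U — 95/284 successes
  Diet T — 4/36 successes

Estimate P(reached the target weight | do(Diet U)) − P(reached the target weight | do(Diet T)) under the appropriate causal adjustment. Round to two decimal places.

Within every week-4 weight band level Diet U has the higher rate, yet pooled Diet T does — Simpson's reversal.
Because the diet influences week-4 weight band, week-4 weight band is a post-treatment mediator, not a confounder. Stratifying on it would bias the estimate; the causal effect is the crude pooled difference.
The causal difference is the pooled difference: 0.400 − 0.571 = -0.171.

-0.17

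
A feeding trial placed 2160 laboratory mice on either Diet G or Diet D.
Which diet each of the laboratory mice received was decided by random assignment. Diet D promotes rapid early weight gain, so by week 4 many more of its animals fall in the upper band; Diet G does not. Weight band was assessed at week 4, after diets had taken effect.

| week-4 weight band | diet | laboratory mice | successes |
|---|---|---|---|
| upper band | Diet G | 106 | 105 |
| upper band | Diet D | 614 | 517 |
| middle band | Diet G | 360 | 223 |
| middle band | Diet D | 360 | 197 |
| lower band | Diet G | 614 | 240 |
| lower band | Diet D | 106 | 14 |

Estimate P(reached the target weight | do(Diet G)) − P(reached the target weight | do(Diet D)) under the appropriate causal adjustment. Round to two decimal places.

-0.15

Week-4 weight band lies on the pathway diet → week-4 weight band → outcome, so adjusting for it blocks the indirect effect. For the total causal effect of diet, use the unadjusted pooled rates.
The causal difference is the pooled difference: 0.526 − 0.674 = -0.148.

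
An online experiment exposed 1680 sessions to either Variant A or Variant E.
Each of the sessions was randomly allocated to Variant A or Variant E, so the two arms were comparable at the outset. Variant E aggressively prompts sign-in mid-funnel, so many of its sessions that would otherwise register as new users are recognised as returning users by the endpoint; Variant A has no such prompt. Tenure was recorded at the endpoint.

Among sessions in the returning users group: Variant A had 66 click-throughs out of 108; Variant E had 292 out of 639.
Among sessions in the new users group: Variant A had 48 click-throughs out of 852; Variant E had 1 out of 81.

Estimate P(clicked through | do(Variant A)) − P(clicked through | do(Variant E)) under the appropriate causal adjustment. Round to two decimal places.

-0.29

User tenure is recorded after the variant and is itself shifted by it — it sits on the causal path from variant to outcome. Conditioning on a mediator would strip out part of the effect we want; the pooled comparison gives the total causal effect.
The causal difference is the pooled difference: 0.119 − 0.407 = -0.288.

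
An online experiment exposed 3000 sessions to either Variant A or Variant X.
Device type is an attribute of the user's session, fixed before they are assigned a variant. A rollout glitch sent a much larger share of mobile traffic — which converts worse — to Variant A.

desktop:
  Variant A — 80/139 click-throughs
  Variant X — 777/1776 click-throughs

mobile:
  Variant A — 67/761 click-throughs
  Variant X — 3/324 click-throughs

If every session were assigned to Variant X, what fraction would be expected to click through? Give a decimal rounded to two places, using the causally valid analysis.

Within every device type level Variant A has the higher rate, yet pooled Variant X does — Simpson's reversal.
The imbalance in device type arose from how sessions were allocated, not from anything the variant did; and device type independently affects the outcome. The pooled gap is confounded — condition on device type.
Standardising Variant X to the population device type mix: 0.638·777/1776 + 0.362·3/324 = 0.283.

0.28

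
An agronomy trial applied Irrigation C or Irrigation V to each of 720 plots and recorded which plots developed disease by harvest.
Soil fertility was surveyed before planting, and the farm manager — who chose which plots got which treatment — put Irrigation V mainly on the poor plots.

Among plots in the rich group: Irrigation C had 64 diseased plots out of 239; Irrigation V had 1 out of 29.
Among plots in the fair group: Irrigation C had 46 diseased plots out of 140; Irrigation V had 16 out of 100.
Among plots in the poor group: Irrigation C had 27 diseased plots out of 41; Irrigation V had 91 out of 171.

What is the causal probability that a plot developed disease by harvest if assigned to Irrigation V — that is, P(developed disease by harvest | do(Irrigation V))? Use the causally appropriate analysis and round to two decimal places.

Soil fertility differs across irrigations for reasons unrelated to any effect of the irrigation itself, and it separately predicts the outcome — a classic confounder. We must compare within soil fertility levels.
Standardising Irrigation V to the population soil fertility mix: 0.372·1/29 + 0.333·16/100 + 0.294·91/171 = 0.223.

0.22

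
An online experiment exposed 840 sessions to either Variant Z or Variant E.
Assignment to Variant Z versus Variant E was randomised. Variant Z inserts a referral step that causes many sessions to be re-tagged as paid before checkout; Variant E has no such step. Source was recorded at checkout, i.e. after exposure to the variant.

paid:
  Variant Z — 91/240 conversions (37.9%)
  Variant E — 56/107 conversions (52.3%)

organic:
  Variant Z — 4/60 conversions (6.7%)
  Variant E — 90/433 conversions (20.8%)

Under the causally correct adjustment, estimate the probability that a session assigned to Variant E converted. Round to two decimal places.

0.27

The traffic source-specific comparison favours Variant E throughout, but the pooled figures favour Variant Z. The question is whether to condition on traffic source.
Because the variant influences traffic source, traffic source is a post-treatment mediator, not a confounder. Stratifying on it would bias the estimate; the causal effect is the crude pooled difference.
So P(outcome | do(Variant E)) is just the pooled rate for Variant E: 146/540 = 0.270.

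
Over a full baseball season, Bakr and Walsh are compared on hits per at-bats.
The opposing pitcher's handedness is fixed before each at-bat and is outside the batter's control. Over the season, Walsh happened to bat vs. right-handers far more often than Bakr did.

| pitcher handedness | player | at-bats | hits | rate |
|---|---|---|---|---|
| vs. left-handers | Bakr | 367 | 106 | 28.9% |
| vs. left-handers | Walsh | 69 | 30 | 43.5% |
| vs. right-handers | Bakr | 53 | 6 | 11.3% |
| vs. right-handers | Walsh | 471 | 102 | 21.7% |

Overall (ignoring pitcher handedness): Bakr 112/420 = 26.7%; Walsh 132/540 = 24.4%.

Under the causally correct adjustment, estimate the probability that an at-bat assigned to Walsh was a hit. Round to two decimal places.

Here pitcher handedness is a common cause — it drives both which player a case falls under and the outcome. The crude comparison mixes populations; the stratum-specific rates are the causally relevant ones.
Standardising Walsh to the population pitcher handedness mix: 0.454·30/69 + 0.546·102/471 = 0.316.

0.32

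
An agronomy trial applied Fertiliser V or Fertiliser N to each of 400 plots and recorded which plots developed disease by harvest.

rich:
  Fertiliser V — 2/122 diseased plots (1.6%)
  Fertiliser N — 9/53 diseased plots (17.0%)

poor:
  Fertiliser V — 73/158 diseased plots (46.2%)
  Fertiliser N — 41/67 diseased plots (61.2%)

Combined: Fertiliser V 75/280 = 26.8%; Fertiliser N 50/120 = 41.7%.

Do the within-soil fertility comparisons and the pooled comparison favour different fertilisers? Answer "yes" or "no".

Within each soil fertility level (rich 1.6% vs 17.0%; poor 46.2% vs 61.2%), Fertiliser V has the lower rate every time. Pooled: 26.8% vs 41.7% — Fertiliser V has the lower rate overall. They agree.

no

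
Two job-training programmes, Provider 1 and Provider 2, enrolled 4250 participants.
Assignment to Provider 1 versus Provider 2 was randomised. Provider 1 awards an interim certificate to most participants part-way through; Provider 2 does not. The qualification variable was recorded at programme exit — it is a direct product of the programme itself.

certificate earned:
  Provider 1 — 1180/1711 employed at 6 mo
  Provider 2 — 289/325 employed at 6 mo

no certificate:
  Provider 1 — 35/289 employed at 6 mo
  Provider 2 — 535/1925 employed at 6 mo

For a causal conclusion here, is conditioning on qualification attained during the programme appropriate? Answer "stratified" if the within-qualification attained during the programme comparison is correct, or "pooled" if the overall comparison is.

pooled

The distribution of qualification attained during the programme is itself part of what the programme does — it is an intermediate outcome. Holding it fixed would remove that part of the effect; the total effect is the pooled difference.
Pooled: Provider 1 60.8% vs Provider 2 36.6%; Provider 1 is higher overall.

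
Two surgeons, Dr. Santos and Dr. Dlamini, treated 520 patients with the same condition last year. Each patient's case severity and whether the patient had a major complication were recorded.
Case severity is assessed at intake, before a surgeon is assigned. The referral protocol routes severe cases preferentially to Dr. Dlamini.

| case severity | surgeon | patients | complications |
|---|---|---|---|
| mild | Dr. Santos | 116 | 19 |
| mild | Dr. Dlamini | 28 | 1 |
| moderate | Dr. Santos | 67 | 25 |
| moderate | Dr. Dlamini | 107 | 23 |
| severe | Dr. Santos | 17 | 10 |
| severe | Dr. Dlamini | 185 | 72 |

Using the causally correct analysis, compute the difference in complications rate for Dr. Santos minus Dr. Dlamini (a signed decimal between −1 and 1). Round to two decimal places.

+0.17

Dr. Dlamini is lower inside every case severity stratum but Dr. Santos is lower in aggregate. Whether to stratify depends on how case severity relates to the surgeon.
Case severity differs across surgeons for reasons unrelated to any effect of the surgeon itself, and it separately predicts the outcome — a classic confounder. We must compare within case severity levels.
Adjusting over the population distribution of case severity: 0.277·(0.164−0.036) + 0.335·(0.373−0.215) + 0.388·(0.588−0.389) = +0.166.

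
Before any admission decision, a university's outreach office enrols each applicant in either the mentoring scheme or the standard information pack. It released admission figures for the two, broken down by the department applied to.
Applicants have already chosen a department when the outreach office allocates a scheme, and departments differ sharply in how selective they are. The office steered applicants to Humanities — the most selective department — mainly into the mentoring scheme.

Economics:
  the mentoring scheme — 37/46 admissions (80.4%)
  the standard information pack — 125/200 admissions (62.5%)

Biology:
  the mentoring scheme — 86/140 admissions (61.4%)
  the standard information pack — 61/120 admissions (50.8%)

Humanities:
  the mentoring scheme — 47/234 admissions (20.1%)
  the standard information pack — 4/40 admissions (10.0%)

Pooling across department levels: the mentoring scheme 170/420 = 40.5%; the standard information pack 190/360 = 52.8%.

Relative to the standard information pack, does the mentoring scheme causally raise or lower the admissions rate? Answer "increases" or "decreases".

The stratified and pooled comparisons disagree (the mentoring scheme wins within each department; the standard information pack wins overall), so the answer turns on the causal role of department.
Department satisfies the back-door criterion: it is not a descendant of the outreach scheme, and it blocks the spurious path from outreach scheme to outcome. Adjusting for it (i.e., using the within-department rates) gives the causal effect.
Within each level — Economics: 80.4% vs 62.5%; Biology: 61.4% vs 50.8%; Humanities: 20.1% vs 10.0% — the mentoring scheme is higher every time.

increases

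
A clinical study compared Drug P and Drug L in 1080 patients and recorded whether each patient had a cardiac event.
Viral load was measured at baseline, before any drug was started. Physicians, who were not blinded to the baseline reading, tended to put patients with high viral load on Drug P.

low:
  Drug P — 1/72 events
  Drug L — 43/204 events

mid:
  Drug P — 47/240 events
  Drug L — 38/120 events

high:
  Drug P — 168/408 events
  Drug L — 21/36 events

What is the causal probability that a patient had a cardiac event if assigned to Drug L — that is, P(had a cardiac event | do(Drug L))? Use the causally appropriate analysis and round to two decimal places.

0.40

The imbalance in viral load arose from how patients were allocated, not from anything the drug did; and viral load independently affects the outcome. The pooled gap is confounded — condition on viral load.
Standardising Drug L to the population viral load mix: 0.256·43/204 + 0.333·38/120 + 0.411·21/36 = 0.399.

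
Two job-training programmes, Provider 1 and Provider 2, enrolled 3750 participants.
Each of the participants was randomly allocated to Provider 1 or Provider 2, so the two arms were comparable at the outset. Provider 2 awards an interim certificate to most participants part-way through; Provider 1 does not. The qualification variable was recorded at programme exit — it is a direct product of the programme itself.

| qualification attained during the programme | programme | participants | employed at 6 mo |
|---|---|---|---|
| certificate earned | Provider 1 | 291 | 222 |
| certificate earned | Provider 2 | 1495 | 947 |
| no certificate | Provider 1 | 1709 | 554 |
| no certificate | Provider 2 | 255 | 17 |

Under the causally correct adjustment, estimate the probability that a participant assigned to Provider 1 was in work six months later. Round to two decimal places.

The stratified and pooled comparisons disagree (Provider 1 wins within each qualification attained during the programme; Provider 2 wins overall), so the answer turns on the causal role of qualification attained during the programme.
Stratifying would compare programmes among participants the programmes themselves sorted into qualification attained during the programme groups — a form of selection on an intermediate. The unconditioned pooled rates give the total causal effect.
So P(outcome | do(Provider 1)) is just the pooled rate for Provider 1: 776/2000 = 0.388.

0.39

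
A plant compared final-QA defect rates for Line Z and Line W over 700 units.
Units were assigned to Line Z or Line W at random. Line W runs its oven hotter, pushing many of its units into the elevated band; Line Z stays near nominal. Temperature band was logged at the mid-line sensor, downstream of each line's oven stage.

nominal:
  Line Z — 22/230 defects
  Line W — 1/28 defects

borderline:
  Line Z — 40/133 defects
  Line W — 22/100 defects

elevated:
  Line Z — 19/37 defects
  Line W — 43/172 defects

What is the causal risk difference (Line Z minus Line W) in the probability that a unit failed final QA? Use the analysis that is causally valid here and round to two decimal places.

-0.02

In-process temperature band here is a post-treatment variable shaped by the line; conditioning on it would introduce bias rather than remove it. The overall comparison is the causal one.
The causal difference is the pooled difference: 0.203 − 0.220 = -0.018.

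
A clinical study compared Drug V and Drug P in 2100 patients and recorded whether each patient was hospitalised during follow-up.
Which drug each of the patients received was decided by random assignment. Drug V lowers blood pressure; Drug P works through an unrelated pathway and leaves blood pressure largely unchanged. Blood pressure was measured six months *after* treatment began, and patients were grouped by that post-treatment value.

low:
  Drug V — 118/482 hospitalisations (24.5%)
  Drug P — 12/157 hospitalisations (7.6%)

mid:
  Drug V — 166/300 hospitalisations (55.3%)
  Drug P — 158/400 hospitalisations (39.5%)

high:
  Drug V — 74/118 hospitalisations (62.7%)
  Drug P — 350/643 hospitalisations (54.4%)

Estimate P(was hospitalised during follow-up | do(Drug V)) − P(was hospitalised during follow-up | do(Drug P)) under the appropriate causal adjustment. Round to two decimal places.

Within every blood pressure level Drug P has the lower rate, yet pooled Drug V does — Simpson's reversal.
Blood pressure is downstream of the drug. One should not condition on a consequence of treatment, so the overall rates are the right comparison.
The causal difference is the pooled difference: 0.398 − 0.433 = -0.036.

-0.04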